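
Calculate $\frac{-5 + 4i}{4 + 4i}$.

Multiply numerator and denominator by conjugate (4 - 4i):
= (-5 + 4i)(4 - 4i) / (4^2 + 4^2)
= (-4 + 36i) / 32
Divide through by 4: (-1 + 9i) / 8
= -1/8 + (9/8)i


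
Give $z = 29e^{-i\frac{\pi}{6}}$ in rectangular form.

a = r cos θ = 29 * sqrt(3)/2 = 29*sqrt(3)/2
b = r sin θ = 29 * -1/2 = -29/2
z = 29*sqrt(3)/2 - (29/2)i


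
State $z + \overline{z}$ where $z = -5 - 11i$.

z + conjugate(z) = (a + bi) + (a - bi) = 2a
= 2 * (-5) = -10


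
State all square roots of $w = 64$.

|w| = 64, arg(w) = 0°
Root modulus = 64^(1/2) = 8
Root arguments: θ_k = (0° + 360°k)/2 for k = 0, 1, ..., 1
Roots: 8, -8


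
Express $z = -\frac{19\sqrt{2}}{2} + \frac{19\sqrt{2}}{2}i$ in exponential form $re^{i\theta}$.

r = |z| = sqrt((-19*sqrt(2)/2)^2 + (19*sqrt(2)/2)^2) = sqrt(361/2 + 361/2) = sqrt(361) = 19
θ = arctan(b/a) = arctan(13.435/-13.435) (quadrant-adjusted) = 135° = 3π/4
z = 19e^(i*3π/4)


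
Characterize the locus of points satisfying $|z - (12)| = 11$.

|z - z0| = r describes a circle centered at z0 with radius r
Here z0 = 12 and r = 11
Locus: Circle centered at (12, 0) with radius 11


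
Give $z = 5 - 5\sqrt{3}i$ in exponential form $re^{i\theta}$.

r = |z| = sqrt((5)^2 + (-5*sqrt(3))^2) = sqrt(25 + 75) = sqrt(100) = 10
θ = arctan(b/a) = arctan(-8.6603/5) (quadrant-adjusted) = -60° = -π/3
z = 10e^(-i*π/3)


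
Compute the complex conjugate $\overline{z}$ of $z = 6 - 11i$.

If z = a + bi, then conjugate(z) = a - bi
conjugate(6 - 11i) = 6 + 11i


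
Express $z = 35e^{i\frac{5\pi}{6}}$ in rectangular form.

a = r cos θ = 35 * -sqrt(3)/2 = -35*sqrt(3)/2
b = r sin θ = 35 * 1/2 = 35/2
z = -35*sqrt(3)/2 + (35/2)i


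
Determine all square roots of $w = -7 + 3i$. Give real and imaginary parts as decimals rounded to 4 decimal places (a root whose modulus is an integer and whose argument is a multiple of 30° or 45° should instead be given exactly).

|w| = sqrt(58) ≈ 7.615773, arg(w) ≈ 156.801409°
Root modulus = sqrt(58)^(1/2) ≈ 2.759669
Root arguments: θ_k = (arg(w) + 360°k)/2 for k = 0, 1, ..., 1
Compute each root as (root modulus)(cos θ_k + i sin θ_k) using full-precision intermediates, then round to 4 decimal places.
Roots: 0.5549 + 2.7033i, -0.5549 - 2.7033i


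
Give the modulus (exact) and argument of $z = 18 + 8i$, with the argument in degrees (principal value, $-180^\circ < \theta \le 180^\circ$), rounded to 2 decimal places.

|z| = sqrt(18^2 + 8^2) = sqrt(388)
arg(z) = arctan(b/a) = arctan(8/18) (quadrant-adjusted) = 23.96°


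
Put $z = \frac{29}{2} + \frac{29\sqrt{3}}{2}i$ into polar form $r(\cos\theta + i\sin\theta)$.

r = |z| = sqrt(a^2 + b^2) = sqrt((29/2)^2 + (29*sqrt(3)/2)^2) = sqrt(841/4 + 2523/4) = sqrt(841) = 29
θ = arctan(b/a) = arctan(25.1147/14.5) (quadrant-adjusted) = 60°
z = 29(cos 60° + i sin 60°)


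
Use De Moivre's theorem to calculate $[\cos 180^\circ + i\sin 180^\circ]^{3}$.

By De Moivre: z^n = r^n(cos(nθ) + i sin(nθ))
= 1^3(cos(3*180°) + i sin(3*180°))
= 1(cos 180° + i sin 180°)
= -1


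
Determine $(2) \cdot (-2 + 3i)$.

(a1*a2 - b1*b2) + (a1*b2 + b1*a2)i
= (-4 - 0) + (6 + 0)i
= -4 + 6i


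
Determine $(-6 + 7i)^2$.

(a + bi)^2 = a^2 - b^2 + 2abi
= (-6)^2 - 7^2 + 2*(-6)*7i
= -13 - 84i


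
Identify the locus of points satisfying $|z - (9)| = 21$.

|z - z0| = r describes a circle centered at z0 with radius r
Here z0 = 9 and r = 21
Locus: Circle centered at (9, 0) with radius 21


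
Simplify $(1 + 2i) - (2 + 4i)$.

(1 - 2) + (2 - 4)i = -1 - 2i


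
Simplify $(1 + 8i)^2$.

(a + bi)^2 = a^2 - b^2 + 2abi
= 1^2 - 8^2 + 2*1*8i
= -63 + 16i


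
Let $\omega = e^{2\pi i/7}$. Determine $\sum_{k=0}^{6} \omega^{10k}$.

Let ζ = ω^10 = e^(2πi·10/7). Since 7 ∤ 10, ζ ≠ 1.
Sum = Σ_{k=0}^{6} ζ^k = (ζ^7 - 1)/(ζ - 1) = (ω^{10·7} - 1)/(ζ - 1) = (1 - 1)/(ζ - 1) = 0


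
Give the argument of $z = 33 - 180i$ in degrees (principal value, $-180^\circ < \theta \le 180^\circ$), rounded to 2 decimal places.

θ = arctan(b/a) = arctan(-180/33) (quadrant-adjusted) = -79.61°


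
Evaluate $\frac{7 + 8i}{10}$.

Divisor is real, so divide each part by 10:
= 7/10 + (4/5)i


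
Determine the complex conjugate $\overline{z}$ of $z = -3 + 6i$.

If z = a + bi, then conjugate(z) = a - bi
conjugate(-3 + 6i) = -3 - 6i


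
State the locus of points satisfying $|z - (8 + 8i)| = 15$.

|z - z0| = r describes a circle centered at z0 with radius r
Here z0 = 8 + 8i and r = 15
Locus: Circle centered at (8, 8) with radius 15


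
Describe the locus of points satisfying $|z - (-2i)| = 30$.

|z - z0| = r describes a circle centered at z0 with radius r
Here z0 = -2i and r = 30
Locus: Circle centered at (0, -2) with radius 30


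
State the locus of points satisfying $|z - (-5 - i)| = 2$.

|z - z0| = r describes a circle centered at z0 with radius r
Here z0 = -5 - i and r = 2
Locus: Circle centered at (-5, -1) with radius 2


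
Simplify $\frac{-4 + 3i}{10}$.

Divisor is real, so divide each part by 10:
= -2/5 + (3/10)i


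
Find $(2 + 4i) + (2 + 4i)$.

(2 + 2) + (4 + 4)i = 4 + 8i


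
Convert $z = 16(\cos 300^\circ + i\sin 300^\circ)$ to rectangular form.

a = r cos θ = 16 * 1/2 = 8
b = r sin θ = 16 * -sqrt(3)/2 = -8*sqrt(3)
z = 8 - 8*sqrt(3)i


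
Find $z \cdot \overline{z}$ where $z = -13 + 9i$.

z * conjugate(z) = |z|^2 = a^2 + b^2
= (-13)^2 + 9^2 = 250


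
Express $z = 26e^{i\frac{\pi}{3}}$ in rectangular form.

a = r cos θ = 26 * 1/2 = 13
b = r sin θ = 26 * sqrt(3)/2 = 13*sqrt(3)
z = 13 + 13*sqrt(3)i


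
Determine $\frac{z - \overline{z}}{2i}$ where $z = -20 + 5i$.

z - conjugate(z) = 2bi
(z - conjugate(z))/(2i) = 2bi/(2i) = b = 5


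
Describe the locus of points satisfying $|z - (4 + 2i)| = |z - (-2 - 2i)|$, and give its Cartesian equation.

|z - z1| = |z - z2| means z is equidistant from z1 and z2,
i.e. the perpendicular bisector of the segment from (4, 2) to (-2, -2) (midpoint (1, 0)).
With z = x + yi, square both sides:
(x - 4)^2 + (y - 2)^2 = (x - (-2))^2 + (y - (-2))^2
The x^2 and y^2 terms cancel: -12x + (-8)y = 8 - 20 = -12
Simplify: 3x + 2y = 3
Locus: Perpendicular bisector of the segment from (4, 2) to (-2, -2): the line 3x + 2y = 3


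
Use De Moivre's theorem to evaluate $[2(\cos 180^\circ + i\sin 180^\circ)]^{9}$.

By De Moivre: z^n = r^n(cos(nθ) + i sin(nθ))
= 2^9(cos(9*180°) + i sin(9*180°))
= 512(cos 180° + i sin 180°)
= -512


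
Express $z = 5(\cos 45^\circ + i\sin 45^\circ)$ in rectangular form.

a = r cos θ = 5 * sqrt(2)/2 = 5*sqrt(2)/2
b = r sin θ = 5 * sqrt(2)/2 = 5*sqrt(2)/2
z = 5*sqrt(2)/2 + (5*sqrt(2)/2)i


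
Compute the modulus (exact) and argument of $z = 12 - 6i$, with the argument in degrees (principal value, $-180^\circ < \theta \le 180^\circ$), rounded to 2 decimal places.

|z| = sqrt(12^2 + (-6)^2) = sqrt(180)
arg(z) = arctan(b/a) = arctan(-6/12) (quadrant-adjusted) = -26.57°


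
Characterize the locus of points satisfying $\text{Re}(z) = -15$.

Re(z) = x where z = x + yi; the equation x = -15 is satisfied by all points with that x-coordinate
Locus: Vertical line x = -15


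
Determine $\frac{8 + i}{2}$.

Divisor is real, so divide each part by 2:
= 4 + (1/2)i


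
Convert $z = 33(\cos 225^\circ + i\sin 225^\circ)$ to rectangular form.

a = r cos θ = 33 * -sqrt(2)/2 = -33*sqrt(2)/2
b = r sin θ = 33 * -sqrt(2)/2 = -33*sqrt(2)/2
z = -33*sqrt(2)/2 - (33*sqrt(2)/2)i


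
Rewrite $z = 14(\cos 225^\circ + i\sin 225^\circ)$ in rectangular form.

a = r cos θ = 14 * -sqrt(2)/2 = -7*sqrt(2)
b = r sin θ = 14 * -sqrt(2)/2 = -7*sqrt(2)
z = -7*sqrt(2) - 7*sqrt(2)i


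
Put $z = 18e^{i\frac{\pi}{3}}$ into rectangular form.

a = r cos θ = 18 * 1/2 = 9
b = r sin θ = 18 * sqrt(3)/2 = 9*sqrt(3)
z = 9 + 9*sqrt(3)i


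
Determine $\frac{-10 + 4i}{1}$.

Divisor is real, so divide each part by 1:
= -10 + 4i


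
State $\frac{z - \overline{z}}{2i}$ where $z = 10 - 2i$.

z - conjugate(z) = 2bi
(z - conjugate(z))/(2i) = 2bi/(2i) = b = -2


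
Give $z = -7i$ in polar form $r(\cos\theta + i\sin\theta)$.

r = |z| = sqrt(a^2 + b^2) = sqrt((0)^2 + (-7)^2) = sqrt(0 + 49) = sqrt(49) = 7
a = 0 and b < 0, so z lies on the negative imaginary axis: θ = 270°
z = 7(cos 270° + i sin 270°)


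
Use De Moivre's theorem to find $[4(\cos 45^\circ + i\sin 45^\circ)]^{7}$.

By De Moivre: z^n = r^n(cos(nθ) + i sin(nθ))
= 4^7(cos(7*45°) + i sin(7*45°))
= 16384(cos 315° + i sin 315°)
= 8192*sqrt(2) - 8192*sqrt(2)i


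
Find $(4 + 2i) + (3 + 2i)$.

(4 + 3) + (2 + 2)i = 7 + 4i


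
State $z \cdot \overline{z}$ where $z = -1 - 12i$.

z * conjugate(z) = |z|^2 = a^2 + b^2
= (-1)^2 + (-12)^2 = 145


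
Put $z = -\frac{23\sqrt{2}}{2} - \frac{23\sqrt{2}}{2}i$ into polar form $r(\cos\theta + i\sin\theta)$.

r = |z| = sqrt(a^2 + b^2) = sqrt((-23*sqrt(2)/2)^2 + (-23*sqrt(2)/2)^2) = sqrt(529/2 + 529/2) = sqrt(529) = 23
θ = arctan(b/a) = arctan(-16.2635/-16.2635) (quadrant-adjusted) = 225°
z = 23(cos 225° + i sin 225°)


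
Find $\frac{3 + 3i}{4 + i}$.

Multiply numerator and denominator by conjugate (4 - i):
= (3 + 3i)(4 - i) / (4^2 + 1^2)
= (15 + 9i) / 17
= 15/17 + (9/17)i


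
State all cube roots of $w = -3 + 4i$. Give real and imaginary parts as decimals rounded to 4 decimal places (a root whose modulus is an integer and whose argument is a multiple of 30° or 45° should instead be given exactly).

|w| = 5, arg(w) ≈ 126.869898°
Root modulus = 5^(1/3) ≈ 1.709976
Root arguments: θ_k = (arg(w) + 360°k)/3 for k = 0, 1, ..., 2
Compute each root as (root modulus)(cos θ_k + i sin θ_k) using full-precision intermediates, then round to 4 decimal places.
Roots: 1.2650 + 1.1506i, -1.6289 + 0.5202i, 0.3640 - 1.6708i


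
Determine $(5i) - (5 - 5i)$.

(0 - 5) + (5 - (-5))i = -5 + 10i


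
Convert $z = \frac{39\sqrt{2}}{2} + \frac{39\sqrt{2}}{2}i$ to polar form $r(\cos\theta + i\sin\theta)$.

r = |z| = sqrt(a^2 + b^2) = sqrt((39*sqrt(2)/2)^2 + (39*sqrt(2)/2)^2) = sqrt(1521/2 + 1521/2) = sqrt(1521) = 39
θ = arctan(b/a) = arctan(27.5772/27.5772) (quadrant-adjusted) = 45°
z = 39(cos 45° + i sin 45°)


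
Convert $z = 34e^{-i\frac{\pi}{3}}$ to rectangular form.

a = r cos θ = 34 * 1/2 = 17
b = r sin θ = 34 * -sqrt(3)/2 = -17*sqrt(3)
z = 17 - 17*sqrt(3)i


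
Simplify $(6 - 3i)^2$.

(a + bi)^2 = a^2 - b^2 + 2abi
= 6^2 - (-3)^2 + 2*6*(-3)i
= 27 - 36i


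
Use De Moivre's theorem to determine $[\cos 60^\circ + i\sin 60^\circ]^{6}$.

By De Moivre: z^n = r^n(cos(nθ) + i sin(nθ))
= 1^6(cos(6*60°) + i sin(6*60°))
= 1(cos 0° + i sin 0°)
= 1


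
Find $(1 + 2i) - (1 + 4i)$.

(1 - 1) + (2 - 4)i = -2i


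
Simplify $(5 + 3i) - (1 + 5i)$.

(5 - 1) + (3 - 5)i = 4 - 2i


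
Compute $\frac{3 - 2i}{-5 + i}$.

Multiply numerator and denominator by conjugate (-5 - i):
= (3 - 2i)(-5 - i) / ((-5)^2 + 1^2)
= (-17 + 7i) / 26
= -17/26 + (7/26)i


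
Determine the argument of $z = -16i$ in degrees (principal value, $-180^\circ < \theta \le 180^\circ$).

a = 0 and b < 0, so z lies on the negative imaginary axis: θ = -90°


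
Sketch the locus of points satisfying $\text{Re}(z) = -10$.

Re(z) = x where z = x + yi; the equation x = -10 is satisfied by all points with that x-coordinate
Locus: Vertical line x = -10


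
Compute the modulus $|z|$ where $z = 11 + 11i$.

|z| = sqrt(a^2 + b^2) = sqrt(11^2 + 11^2) = sqrt(242) = sqrt(242)


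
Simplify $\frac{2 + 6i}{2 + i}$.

Multiply numerator and denominator by conjugate (2 - i):
= (2 + 6i)(2 - i) / (2^2 + 1^2)
= (10 + 10i) / 5
= 2 + 2i


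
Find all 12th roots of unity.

ω_k = e^(2πik/12) = cos(2πk/12) + i sin(2πk/12) for k = 0, 1, ..., 11
Roots: 1, sqrt(3)/2 + (1/2)i, 1/2 + (sqrt(3)/2)i, i, -1/2 + (sqrt(3)/2)i, -sqrt(3)/2 + (1/2)i, -1, -sqrt(3)/2 - (1/2)i, -1/2 - (sqrt(3)/2)i, -i, 1/2 - (sqrt(3)/2)i, sqrt(3)/2 - (1/2)i


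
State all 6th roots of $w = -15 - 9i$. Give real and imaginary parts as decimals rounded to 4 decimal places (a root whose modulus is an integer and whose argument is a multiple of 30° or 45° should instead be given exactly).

|w| = sqrt(306) ≈ 17.492856, arg(w) ≈ 210.963757°
Root modulus = sqrt(306)^(1/6) ≈ 1.611178
Root arguments: θ_k = (arg(w) + 360°k)/6 for k = 0, 1, ..., 5
Compute each root as (root modulus)(cos θ_k + i sin θ_k) using full-precision intermediates, then round to 4 decimal places.
Roots: 1.3172 + 0.9278i, -0.1449 + 1.6046i, -1.4621 + 0.6768i, -1.3172 - 0.9278i, 0.1449 - 1.6046i, 1.4621 - 0.6768i


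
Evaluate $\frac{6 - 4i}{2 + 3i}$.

Multiply numerator and denominator by conjugate (2 - 3i):
= (6 - 4i)(2 - 3i) / (2^2 + 3^2)
= (-26i) / 13
= -2i


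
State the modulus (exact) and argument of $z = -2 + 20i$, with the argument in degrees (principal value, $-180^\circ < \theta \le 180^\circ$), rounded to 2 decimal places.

|z| = sqrt((-2)^2 + 20^2) = sqrt(404)
arg(z) = arctan(b/a) = arctan(20/-2) (quadrant-adjusted) = 95.71°


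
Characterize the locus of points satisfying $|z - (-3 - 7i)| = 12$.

|z - z0| = r describes a circle centered at z0 with radius r
Here z0 = -3 - 7i and r = 12
Locus: Circle centered at (-3, -7) with radius 12


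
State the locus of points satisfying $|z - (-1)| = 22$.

|z - z0| = r describes a circle centered at z0 with radius r
Here z0 = -1 and r = 22
Locus: Circle centered at (-1, 0) with radius 22


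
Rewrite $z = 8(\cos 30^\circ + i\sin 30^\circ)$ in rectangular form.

a = r cos θ = 8 * sqrt(3)/2 = 4*sqrt(3)
b = r sin θ = 8 * 1/2 = 4
z = 4*sqrt(3) + 4i


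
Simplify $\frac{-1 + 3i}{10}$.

Divisor is real, so divide each part by 10:
= -1/10 + (3/10)i


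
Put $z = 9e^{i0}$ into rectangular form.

a = r cos θ = 9 * 1 = 9
b = r sin θ = 9 * 0 = 0
z = 9


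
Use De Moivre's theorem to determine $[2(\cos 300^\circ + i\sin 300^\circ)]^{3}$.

By De Moivre: z^n = r^n(cos(nθ) + i sin(nθ))
= 2^3(cos(3*300°) + i sin(3*300°))
= 8(cos 180° + i sin 180°)
= -8


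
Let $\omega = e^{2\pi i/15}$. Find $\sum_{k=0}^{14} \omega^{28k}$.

Let ζ = ω^28 = e^(2πi·28/15). Since 15 ∤ 28, ζ ≠ 1.
Sum = Σ_{k=0}^{14} ζ^k = (ζ^15 - 1)/(ζ - 1) = (ω^{28·15} - 1)/(ζ - 1) = (1 - 1)/(ζ - 1) = 0


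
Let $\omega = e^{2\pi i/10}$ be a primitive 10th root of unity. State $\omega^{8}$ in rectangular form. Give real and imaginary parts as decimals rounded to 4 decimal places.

ω^8 = e^(2πi·8/10) = e^(i·8π/5)
= cos(8π/5) + i sin(8π/5)
= 0.3090 - 0.9511i


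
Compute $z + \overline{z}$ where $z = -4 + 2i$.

z + conjugate(z) = (a + bi) + (a - bi) = 2a
= 2 * (-4) = -8


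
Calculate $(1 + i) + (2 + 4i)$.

(1 + 2) + (1 + 4)i = 3 + 5i


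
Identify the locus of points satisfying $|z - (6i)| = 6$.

|z - z0| = r describes a circle centered at z0 with radius r
Here z0 = 6i and r = 6
Locus: Circle centered at (0, 6) with radius 6


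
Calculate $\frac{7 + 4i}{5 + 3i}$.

Multiply numerator and denominator by conjugate (5 - 3i):
= (7 + 4i)(5 - 3i) / (5^2 + 3^2)
= (47 - i) / 34
= 47/34 - (1/34)i


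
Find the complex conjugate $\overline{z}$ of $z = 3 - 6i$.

If z = a + bi, then conjugate(z) = a - bi
conjugate(3 - 6i) = 3 + 6i


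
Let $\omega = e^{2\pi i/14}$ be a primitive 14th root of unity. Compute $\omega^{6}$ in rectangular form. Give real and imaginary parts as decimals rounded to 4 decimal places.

ω^6 = e^(2πi·6/14) = e^(i·6π/7)
= cos(6π/7) + i sin(6π/7)
= -0.9010 + 0.4339i


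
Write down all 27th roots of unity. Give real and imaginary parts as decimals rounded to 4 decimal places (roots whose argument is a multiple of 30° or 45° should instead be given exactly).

ω_k = e^(2πik/27) = cos(2πk/27) + i sin(2πk/27) for k = 0, 1, ..., 26
Roots: 1, 0.9730 + 0.2306i, 0.8936 + 0.4488i, 0.7660 + 0.6428i, 0.5972 + 0.8021i, 0.3961 + 0.9182i, 0.1736 + 0.9848i, -0.0581 + 0.9983i, -0.2868 + 0.9580i, -1/2 + (sqrt(3)/2)i, -0.6862 + 0.7274i, -0.8355 + 0.5495i, -0.9397 + 0.3420i, -0.9932 + 0.1161i, -0.9932 - 0.1161i, -0.9397 - 0.3420i, -0.8355 - 0.5495i, -0.6862 - 0.7274i, -1/2 - (sqrt(3)/2)i, -0.2868 - 0.9580i, -0.0581 - 0.9983i, 0.1736 - 0.9848i, 0.3961 - 0.9182i, 0.5972 - 0.8021i, 0.7660 - 0.6428i, 0.8936 - 0.4488i, 0.9730 - 0.2306i


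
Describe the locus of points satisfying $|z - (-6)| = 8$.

|z - z0| = r describes a circle centered at z0 with radius r
Here z0 = -6 and r = 8
Locus: Circle centered at (-6, 0) with radius 8


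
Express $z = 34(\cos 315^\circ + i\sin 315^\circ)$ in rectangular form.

a = r cos θ = 34 * sqrt(2)/2 = 17*sqrt(2)
b = r sin θ = 34 * -sqrt(2)/2 = -17*sqrt(2)
z = 17*sqrt(2) - 17*sqrt(2)i


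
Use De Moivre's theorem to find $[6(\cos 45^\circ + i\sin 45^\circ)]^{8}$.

By De Moivre: z^n = r^n(cos(nθ) + i sin(nθ))
= 6^8(cos(8*45°) + i sin(8*45°))
= 1679616(cos 0° + i sin 0°)
= 1679616


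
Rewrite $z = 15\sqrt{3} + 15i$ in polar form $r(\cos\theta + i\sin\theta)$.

r = |z| = sqrt(a^2 + b^2) = sqrt((15*sqrt(3))^2 + (15)^2) = sqrt(675 + 225) = sqrt(900) = 30
θ = arctan(b/a) = arctan(15/25.9808) (quadrant-adjusted) = 30°
z = 30(cos 30° + i sin 30°)


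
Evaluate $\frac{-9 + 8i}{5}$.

Divisor is real, so divide each part by 5:
= -9/5 + (8/5)i


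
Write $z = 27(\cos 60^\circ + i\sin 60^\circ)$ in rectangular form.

a = r cos θ = 27 * 1/2 = 27/2
b = r sin θ = 27 * sqrt(3)/2 = 27*sqrt(3)/2
z = 27/2 + (27*sqrt(3)/2)i


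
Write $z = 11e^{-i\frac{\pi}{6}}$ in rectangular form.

a = r cos θ = 11 * sqrt(3)/2 = 11*sqrt(3)/2
b = r sin θ = 11 * -1/2 = -11/2
z = 11*sqrt(3)/2 - (11/2)i


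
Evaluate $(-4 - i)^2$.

(a + bi)^2 = a^2 - b^2 + 2abi
= (-4)^2 - (-1)^2 + 2*(-4)*(-1)i
= 15 + 8i


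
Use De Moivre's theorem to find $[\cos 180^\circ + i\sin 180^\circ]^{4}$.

By De Moivre: z^n = r^n(cos(nθ) + i sin(nθ))
= 1^4(cos(4*180°) + i sin(4*180°))
= 1(cos 0° + i sin 0°)
= 1


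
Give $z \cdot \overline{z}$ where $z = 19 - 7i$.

z * conjugate(z) = |z|^2 = a^2 + b^2
= 19^2 + (-7)^2 = 410


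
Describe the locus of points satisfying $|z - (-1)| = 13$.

|z - z0| = r describes a circle centered at z0 with radius r
Here z0 = -1 and r = 13
Locus: Circle centered at (-1, 0) with radius 13


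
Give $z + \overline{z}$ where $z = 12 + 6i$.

z + conjugate(z) = (a + bi) + (a - bi) = 2a
= 2 * 12 = 24


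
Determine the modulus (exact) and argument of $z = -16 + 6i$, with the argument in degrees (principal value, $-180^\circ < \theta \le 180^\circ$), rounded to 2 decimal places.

|z| = sqrt((-16)^2 + 6^2) = sqrt(292)
arg(z) = arctan(b/a) = arctan(6/-16) (quadrant-adjusted) = 159.44°


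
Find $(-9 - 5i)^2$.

(a + bi)^2 = a^2 - b^2 + 2abi
= (-9)^2 - (-5)^2 + 2*(-9)*(-5)i
= 56 + 90i


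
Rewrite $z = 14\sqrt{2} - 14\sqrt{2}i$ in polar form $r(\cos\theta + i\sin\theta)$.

r = |z| = sqrt(a^2 + b^2) = sqrt((14*sqrt(2))^2 + (-14*sqrt(2))^2) = sqrt(392 + 392) = sqrt(784) = 28
θ = arctan(b/a) = arctan(-19.799/19.799) (quadrant-adjusted) = 315°
z = 28(cos 315° + i sin 315°)


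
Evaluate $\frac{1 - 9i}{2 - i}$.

Multiply numerator and denominator by conjugate (2 + i):
= (1 - 9i)(2 + i) / (2^2 + (-1)^2)
= (11 - 17i) / 5
= 11/5 - (17/5)i


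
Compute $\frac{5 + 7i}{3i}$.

Multiply numerator and denominator by conjugate (-3i):
= (5 + 7i)(-3i) / (0^2 + 3^2)
= (21 - 15i) / 9
Divide through by 3: (7 - 5i) / 3
= 7/3 - (5/3)i


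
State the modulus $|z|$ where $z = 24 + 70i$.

|z| = sqrt(a^2 + b^2) = sqrt(24^2 + 70^2) = sqrt(5476) = 74


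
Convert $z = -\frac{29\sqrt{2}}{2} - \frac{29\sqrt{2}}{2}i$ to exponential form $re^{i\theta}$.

r = |z| = sqrt((-29*sqrt(2)/2)^2 + (-29*sqrt(2)/2)^2) = sqrt(841/2 + 841/2) = sqrt(841) = 29
θ = arctan(b/a) = arctan(-20.5061/-20.5061) (quadrant-adjusted) = -135° = -3π/4
z = 29e^(-i*3π/4)


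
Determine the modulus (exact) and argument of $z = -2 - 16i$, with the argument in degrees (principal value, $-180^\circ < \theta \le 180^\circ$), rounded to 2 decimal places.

|z| = sqrt((-2)^2 + (-16)^2) = sqrt(260)
arg(z) = arctan(b/a) = arctan(-16/-2) (quadrant-adjusted) = -97.13°


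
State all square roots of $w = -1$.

|w| = 1, arg(w) = 180°
Root modulus = 1^(1/2) = 1
Root arguments: θ_k = (180° + 360°k)/2 for k = 0, 1, ..., 1
Roots: i, -i


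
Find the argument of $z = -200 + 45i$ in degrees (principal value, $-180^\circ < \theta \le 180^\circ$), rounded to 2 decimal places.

θ = arctan(b/a) = arctan(45/-200) (quadrant-adjusted) = 167.32°


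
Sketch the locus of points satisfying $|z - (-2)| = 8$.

|z - z0| = r describes a circle centered at z0 with radius r
Here z0 = -2 and r = 8
Locus: Circle centered at (-2, 0) with radius 8


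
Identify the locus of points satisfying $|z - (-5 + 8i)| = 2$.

|z - z0| = r describes a circle centered at z0 with radius r
Here z0 = -5 + 8i and r = 2
Locus: Circle centered at (-5, 8) with radius 2


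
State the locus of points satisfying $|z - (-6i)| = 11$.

|z - z0| = r describes a circle centered at z0 with radius r
Here z0 = -6i and r = 11
Locus: Circle centered at (0, -6) with radius 11


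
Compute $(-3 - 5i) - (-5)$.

(-3 - (-5)) + (-5 - 0)i = 2 - 5i


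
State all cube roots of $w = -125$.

|w| = 125, arg(w) = 180°
Root modulus = 125^(1/3) = 5
Root arguments: θ_k = (180° + 360°k)/3 for k = 0, 1, ..., 2
Roots: 5/2 + (5*sqrt(3)/2)i, -5, 5/2 - (5*sqrt(3)/2)i


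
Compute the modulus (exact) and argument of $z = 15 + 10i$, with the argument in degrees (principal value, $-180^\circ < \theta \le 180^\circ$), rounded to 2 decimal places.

|z| = sqrt(15^2 + 10^2) = sqrt(325)
arg(z) = arctan(b/a) = arctan(10/15) (quadrant-adjusted) = 33.69°


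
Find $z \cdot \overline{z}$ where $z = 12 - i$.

z * conjugate(z) = |z|^2 = a^2 + b^2
= 12^2 + (-1)^2 = 145


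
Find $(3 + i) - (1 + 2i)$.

(3 - 1) + (1 - 2)i = 2 - i


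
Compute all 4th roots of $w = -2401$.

|w| = 2401, arg(w) = 180°
Root modulus = 2401^(1/4) = 7
Root arguments: θ_k = (180° + 360°k)/4 for k = 0, 1, ..., 3
Roots: 7*sqrt(2)/2 + (7*sqrt(2)/2)i, -7*sqrt(2)/2 + (7*sqrt(2)/2)i, -7*sqrt(2)/2 - (7*sqrt(2)/2)i, 7*sqrt(2)/2 - (7*sqrt(2)/2)i


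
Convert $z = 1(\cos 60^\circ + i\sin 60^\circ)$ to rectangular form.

a = r cos θ = 1 * 1/2 = 1/2
b = r sin θ = 1 * sqrt(3)/2 = sqrt(3)/2
z = 1/2 + (sqrt(3)/2)i


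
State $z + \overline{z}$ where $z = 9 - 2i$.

z + conjugate(z) = (a + bi) + (a - bi) = 2a
= 2 * 9 = 18


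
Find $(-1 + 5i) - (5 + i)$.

(-1 - 5) + (5 - 1)i = -6 + 4i


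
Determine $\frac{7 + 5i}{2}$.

Divisor is real, so divide each part by 2:
= 7/2 + (5/2)i


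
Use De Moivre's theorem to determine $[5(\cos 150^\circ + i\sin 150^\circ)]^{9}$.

By De Moivre: z^n = r^n(cos(nθ) + i sin(nθ))
= 5^9(cos(9*150°) + i sin(9*150°))
= 1953125(cos 270° + i sin 270°)
= -1953125i


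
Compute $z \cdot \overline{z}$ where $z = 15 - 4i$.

z * conjugate(z) = |z|^2 = a^2 + b^2
= 15^2 + (-4)^2 = 241


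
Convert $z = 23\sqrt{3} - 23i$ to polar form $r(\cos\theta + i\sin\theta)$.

r = |z| = sqrt(a^2 + b^2) = sqrt((23*sqrt(3))^2 + (-23)^2) = sqrt(1587 + 529) = sqrt(2116) = 46
θ = arctan(b/a) = arctan(-23/39.8372) (quadrant-adjusted) = 330°
z = 46(cos 330° + i sin 330°)


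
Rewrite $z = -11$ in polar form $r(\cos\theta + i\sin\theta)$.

r = |z| = sqrt(a^2 + b^2) = sqrt((-11)^2 + (0)^2) = sqrt(121 + 0) = sqrt(121) = 11
b = 0 and a < 0, so z lies on the negative real axis: θ = 180°
z = 11(cos 180° + i sin 180°)


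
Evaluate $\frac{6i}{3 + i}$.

Multiply numerator and denominator by conjugate (3 - i):
= (6i)(3 - i) / (3^2 + 1^2)
= (6 + 18i) / 10
Divide through by 2: (3 + 9i) / 5
= 3/5 + (9/5)i


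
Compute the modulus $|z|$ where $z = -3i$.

|z| = sqrt(a^2 + b^2) = sqrt(0^2 + (-3)^2) = sqrt(9) = 3


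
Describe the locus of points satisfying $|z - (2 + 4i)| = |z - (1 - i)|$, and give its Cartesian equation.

|z - z1| = |z - z2| means z is equidistant from z1 and z2,
i.e. the perpendicular bisector of the segment from (2, 4) to (1, -1) (midpoint (3/2, 3/2)).
With z = x + yi, square both sides:
(x - 2)^2 + (y - 4)^2 = (x - 1)^2 + (y - (-1))^2
The x^2 and y^2 terms cancel: -2x + (-10)y = 2 - 20 = -18
Simplify: x + 5y = 9
Locus: Perpendicular bisector of the segment from (2, 4) to (1, -1): the line x + 5y = 9


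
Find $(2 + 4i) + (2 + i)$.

(2 + 2) + (4 + 1)i = 4 + 5i


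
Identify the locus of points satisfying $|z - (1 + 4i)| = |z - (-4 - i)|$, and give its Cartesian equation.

|z - z1| = |z - z2| means z is equidistant from z1 and z2,
i.e. the perpendicular bisector of the segment from (1, 4) to (-4, -1) (midpoint (-3/2, 3/2)).
With z = x + yi, square both sides:
(x - 1)^2 + (y - 4)^2 = (x - (-4))^2 + (y - (-1))^2
The x^2 and y^2 terms cancel: -10x + (-10)y = 17 - 17 = 0
Simplify: x + y = 0
Locus: Perpendicular bisector of the segment from (1, 4) to (-4, -1): the line x + y = 0


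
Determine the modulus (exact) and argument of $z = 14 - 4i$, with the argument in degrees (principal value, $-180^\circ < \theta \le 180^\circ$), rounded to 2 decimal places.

|z| = sqrt(14^2 + (-4)^2) = sqrt(212)
arg(z) = arctan(b/a) = arctan(-4/14) (quadrant-adjusted) = -15.95°


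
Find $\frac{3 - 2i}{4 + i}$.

Multiply numerator and denominator by conjugate (4 - i):
= (3 - 2i)(4 - i) / (4^2 + 1^2)
= (10 - 11i) / 17
= 10/17 - (11/17)i


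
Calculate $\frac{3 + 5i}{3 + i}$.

Multiply numerator and denominator by conjugate (3 - i):
= (3 + 5i)(3 - i) / (3^2 + 1^2)
= (14 + 12i) / 10
Divide through by 2: (7 + 6i) / 5
= 7/5 + (6/5)i


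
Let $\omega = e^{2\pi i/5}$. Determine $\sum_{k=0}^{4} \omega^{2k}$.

Let ζ = ω^2 = e^(2πi·2/5). Since 5 ∤ 2, ζ ≠ 1.
Sum = Σ_{k=0}^{4} ζ^k = (ζ^5 - 1)/(ζ - 1) = (ω^{2·5} - 1)/(ζ - 1) = (1 - 1)/(ζ - 1) = 0


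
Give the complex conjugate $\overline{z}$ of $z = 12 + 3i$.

If z = a + bi, then conjugate(z) = a - bi
conjugate(12 + 3i) = 12 - 3i


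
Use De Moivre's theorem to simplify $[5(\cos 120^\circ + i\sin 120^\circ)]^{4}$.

By De Moivre: z^n = r^n(cos(nθ) + i sin(nθ))
= 5^4(cos(4*120°) + i sin(4*120°))
= 625(cos 120° + i sin 120°)
= -625/2 + (625*sqrt(3)/2)i


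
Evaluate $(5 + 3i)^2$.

(a + bi)^2 = a^2 - b^2 + 2abi
= 5^2 - 3^2 + 2*5*3i
= 16 + 30i


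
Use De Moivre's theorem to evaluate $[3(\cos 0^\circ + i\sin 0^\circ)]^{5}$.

By De Moivre: z^n = r^n(cos(nθ) + i sin(nθ))
= 3^5(cos(5*0°) + i sin(5*0°))
= 243(cos 0° + i sin 0°)
= 243


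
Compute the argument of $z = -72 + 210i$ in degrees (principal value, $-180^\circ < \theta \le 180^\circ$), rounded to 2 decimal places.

θ = arctan(b/a) = arctan(210/-72) (quadrant-adjusted) = 108.92°


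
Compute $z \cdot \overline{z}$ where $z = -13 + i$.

z * conjugate(z) = |z|^2 = a^2 + b^2
= (-13)^2 + 1^2 = 170


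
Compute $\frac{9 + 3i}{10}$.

Divisor is real, so divide each part by 10:
= 9/10 + (3/10)i


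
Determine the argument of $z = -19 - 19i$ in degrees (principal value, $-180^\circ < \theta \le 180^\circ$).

θ = arctan(b/a) = arctan(-19/-19) (quadrant-adjusted) = -135°


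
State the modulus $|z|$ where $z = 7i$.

|z| = sqrt(a^2 + b^2) = sqrt(0^2 + 7^2) = sqrt(49) = 7


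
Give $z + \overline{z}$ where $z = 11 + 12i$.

z + conjugate(z) = (a + bi) + (a - bi) = 2a
= 2 * 11 = 22


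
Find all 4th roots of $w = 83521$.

|w| = 83521, arg(w) = 0°
Root modulus = 83521^(1/4) = 17
Root arguments: θ_k = (0° + 360°k)/4 for k = 0, 1, ..., 3
Roots: 17, 17i, -17, -17i


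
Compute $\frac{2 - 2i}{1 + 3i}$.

Multiply numerator and denominator by conjugate (1 - 3i):
= (2 - 2i)(1 - 3i) / (1^2 + 3^2)
= (-4 - 8i) / 10
Divide through by 2: (-2 - 4i) / 5
= -2/5 - (4/5)i


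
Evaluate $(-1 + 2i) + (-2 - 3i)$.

(-1 + (-2)) + (2 + (-3))i = -3 - i


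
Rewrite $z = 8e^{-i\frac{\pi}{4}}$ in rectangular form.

a = r cos θ = 8 * sqrt(2)/2 = 4*sqrt(2)
b = r sin θ = 8 * -sqrt(2)/2 = -4*sqrt(2)
z = 4*sqrt(2) - 4*sqrt(2)i


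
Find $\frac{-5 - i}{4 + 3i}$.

Multiply numerator and denominator by conjugate (4 - 3i):
= (-5 - i)(4 - 3i) / (4^2 + 3^2)
= (-23 + 11i) / 25
= -23/25 + (11/25)i


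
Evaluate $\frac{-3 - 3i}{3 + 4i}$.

Multiply numerator and denominator by conjugate (3 - 4i):
= (-3 - 3i)(3 - 4i) / (3^2 + 4^2)
= (-21 + 3i) / 25
= -21/25 + (3/25)i


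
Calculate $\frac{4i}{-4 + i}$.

Multiply numerator and denominator by conjugate (-4 - i):
= (4i)(-4 - i) / ((-4)^2 + 1^2)
= (4 - 16i) / 17
= 4/17 - (16/17)i


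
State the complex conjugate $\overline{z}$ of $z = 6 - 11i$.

If z = a + bi, then conjugate(z) = a - bi
conjugate(6 - 11i) = 6 + 11i


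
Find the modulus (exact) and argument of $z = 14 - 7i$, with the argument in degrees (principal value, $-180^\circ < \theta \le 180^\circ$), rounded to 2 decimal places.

|z| = sqrt(14^2 + (-7)^2) = sqrt(245)
arg(z) = arctan(b/a) = arctan(-7/14) (quadrant-adjusted) = -26.57°


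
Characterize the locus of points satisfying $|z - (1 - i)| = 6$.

|z - z0| = r describes a circle centered at z0 with radius r
Here z0 = 1 - i and r = 6
Locus: Circle centered at (1, -1) with radius 6


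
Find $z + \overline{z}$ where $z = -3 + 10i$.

z + conjugate(z) = (a + bi) + (a - bi) = 2a
= 2 * (-3) = -6


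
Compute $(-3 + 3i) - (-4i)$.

(-3 - 0) + (3 - (-4))i = -3 + 7i


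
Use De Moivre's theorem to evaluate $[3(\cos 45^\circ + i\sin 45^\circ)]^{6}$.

By De Moivre: z^n = r^n(cos(nθ) + i sin(nθ))
= 3^6(cos(6*45°) + i sin(6*45°))
= 729(cos 270° + i sin 270°)
= -729i


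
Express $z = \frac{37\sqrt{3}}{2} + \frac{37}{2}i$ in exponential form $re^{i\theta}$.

r = |z| = sqrt((37*sqrt(3)/2)^2 + (37/2)^2) = sqrt(4107/4 + 1369/4) = sqrt(1369) = 37
θ = arctan(b/a) = arctan(18.5/32.0429) (quadrant-adjusted) = 30° = π/6
z = 37e^(i*π/6)


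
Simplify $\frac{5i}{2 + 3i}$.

Multiply numerator and denominator by conjugate (2 - 3i):
= (5i)(2 - 3i) / (2^2 + 3^2)
= (15 + 10i) / 13
= 15/13 + (10/13)i


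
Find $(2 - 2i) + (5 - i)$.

(2 + 5) + (-2 + (-1))i = 7 - 3i


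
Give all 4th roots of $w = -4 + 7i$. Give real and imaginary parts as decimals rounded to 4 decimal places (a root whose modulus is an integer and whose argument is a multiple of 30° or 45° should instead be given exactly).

|w| = sqrt(65) ≈ 8.062258, arg(w) ≈ 119.744881°
Root modulus = sqrt(65)^(1/4) ≈ 1.685055
Root arguments: θ_k = (arg(w) + 360°k)/4 for k = 0, 1, ..., 3
Compute each root as (root modulus)(cos θ_k + i sin θ_k) using full-precision intermediates, then round to 4 decimal places.
Roots: 1.4602 + 0.8409i, -0.8409 + 1.4602i, -1.4602 - 0.8409i, 0.8409 - 1.4602i


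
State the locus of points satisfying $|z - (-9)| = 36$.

|z - z0| = r describes a circle centered at z0 with radius r
Here z0 = -9 and r = 36
Locus: Circle centered at (-9, 0) with radius 36


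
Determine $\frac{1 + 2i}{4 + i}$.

Multiply numerator and denominator by conjugate (4 - i):
= (1 + 2i)(4 - i) / (4^2 + 1^2)
= (6 + 7i) / 17
= 6/17 + (7/17)i


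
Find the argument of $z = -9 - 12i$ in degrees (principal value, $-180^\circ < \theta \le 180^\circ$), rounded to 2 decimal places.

θ = arctan(b/a) = arctan(-12/-9) (quadrant-adjusted) = -126.87°


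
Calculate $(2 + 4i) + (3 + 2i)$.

(2 + 3) + (4 + 2)i = 5 + 6i


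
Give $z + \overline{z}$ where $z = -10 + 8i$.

z + conjugate(z) = (a + bi) + (a - bi) = 2a
= 2 * (-10) = -20


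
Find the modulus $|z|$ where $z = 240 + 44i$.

|z| = sqrt(a^2 + b^2) = sqrt(240^2 + 44^2) = sqrt(59536) = 244


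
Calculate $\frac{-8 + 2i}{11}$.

Divisor is real, so divide each part by 11:
= -8/11 + (2/11)i


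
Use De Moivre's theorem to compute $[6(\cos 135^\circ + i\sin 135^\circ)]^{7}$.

By De Moivre: z^n = r^n(cos(nθ) + i sin(nθ))
= 6^7(cos(7*135°) + i sin(7*135°))
= 279936(cos 225° + i sin 225°)
= -139968*sqrt(2) - 139968*sqrt(2)i


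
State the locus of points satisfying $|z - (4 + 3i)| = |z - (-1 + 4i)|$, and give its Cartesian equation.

|z - z1| = |z - z2| means z is equidistant from z1 and z2,
i.e. the perpendicular bisector of the segment from (4, 3) to (-1, 4) (midpoint (3/2, 7/2)).
With z = x + yi, square both sides:
(x - 4)^2 + (y - 3)^2 = (x - (-1))^2 + (y - 4)^2
The x^2 and y^2 terms cancel: -10x + 2y = 17 - 25 = -8
Simplify: 5x - y = 4
Locus: Perpendicular bisector of the segment from (4, 3) to (-1, 4): the line 5x - y = 4


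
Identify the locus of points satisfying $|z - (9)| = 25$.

|z - z0| = r describes a circle centered at z0 with radius r
Here z0 = 9 and r = 25
Locus: Circle centered at (9, 0) with radius 25


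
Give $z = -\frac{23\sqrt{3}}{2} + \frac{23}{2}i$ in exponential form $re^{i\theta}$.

r = |z| = sqrt((-23*sqrt(3)/2)^2 + (23/2)^2) = sqrt(1587/4 + 529/4) = sqrt(529) = 23
θ = arctan(b/a) = arctan(11.5/-19.9186) (quadrant-adjusted) = 150° = 5π/6
z = 23e^(i*5π/6)


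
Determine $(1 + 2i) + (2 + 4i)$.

(1 + 2) + (2 + 4)i = 3 + 6i


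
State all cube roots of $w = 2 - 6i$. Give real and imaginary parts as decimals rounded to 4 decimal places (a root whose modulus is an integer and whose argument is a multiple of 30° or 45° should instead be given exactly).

|w| = sqrt(40) ≈ 6.324555, arg(w) ≈ 288.434949°
Root modulus = sqrt(40)^(1/3) ≈ 1.849311
Root arguments: θ_k = (arg(w) + 360°k)/3 for k = 0, 1, ..., 2
Compute each root as (root modulus)(cos θ_k + i sin θ_k) using full-precision intermediates, then round to 4 decimal places.
Roots: -0.1980 + 1.8387i, -1.4934 - 1.0908i, 1.6913 - 0.7479i


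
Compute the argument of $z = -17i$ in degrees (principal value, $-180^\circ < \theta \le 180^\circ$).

a = 0 and b < 0, so z lies on the negative imaginary axis: θ = -90°


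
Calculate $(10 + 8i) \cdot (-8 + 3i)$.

(a1*a2 - b1*b2) + (a1*b2 + b1*a2)i
= (-80 - 24) + (30 + (-64))i
= -104 - 34i


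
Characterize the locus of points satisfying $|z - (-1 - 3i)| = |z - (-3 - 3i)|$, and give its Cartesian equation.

|z - z1| = |z - z2| means z is equidistant from z1 and z2,
i.e. the perpendicular bisector of the segment from (-1, -3) to (-3, -3) (midpoint (-2, -3)).
With z = x + yi, square both sides:
(x - (-1))^2 + (y - (-3))^2 = (x - (-3))^2 + (y - (-3))^2
The x^2 and y^2 terms cancel: -4x + 0y = 18 - 10 = 8
Simplify: x = -2
Locus: Perpendicular bisector of the segment from (-1, -3) to (-3, -3): the line x = -2


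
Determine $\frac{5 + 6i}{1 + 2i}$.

Multiply numerator and denominator by conjugate (1 - 2i):
= (5 + 6i)(1 - 2i) / (1^2 + 2^2)
= (17 - 4i) / 5
= 17/5 - (4/5)i


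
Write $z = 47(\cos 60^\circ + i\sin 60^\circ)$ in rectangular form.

a = r cos θ = 47 * 1/2 = 47/2
b = r sin θ = 47 * sqrt(3)/2 = 47*sqrt(3)/2
z = 47/2 + (47*sqrt(3)/2)i


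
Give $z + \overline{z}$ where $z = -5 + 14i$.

z + conjugate(z) = (a + bi) + (a - bi) = 2a
= 2 * (-5) = -10


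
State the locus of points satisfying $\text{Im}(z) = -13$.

Im(z) = y where z = x + yi; the equation y = -13 is satisfied by all points with that y-coordinate
Locus: Horizontal line y = -13


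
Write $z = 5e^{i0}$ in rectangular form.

a = r cos θ = 5 * 1 = 5
b = r sin θ = 5 * 0 = 0
z = 5


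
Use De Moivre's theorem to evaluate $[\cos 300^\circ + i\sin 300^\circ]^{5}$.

By De Moivre: z^n = r^n(cos(nθ) + i sin(nθ))
= 1^5(cos(5*300°) + i sin(5*300°))
= 1(cos 60° + i sin 60°)
= 1/2 + (sqrt(3)/2)i


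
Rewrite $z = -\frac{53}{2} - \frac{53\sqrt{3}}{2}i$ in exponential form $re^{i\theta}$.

r = |z| = sqrt((-53/2)^2 + (-53*sqrt(3)/2)^2) = sqrt(2809/4 + 8427/4) = sqrt(2809) = 53
θ = arctan(b/a) = arctan(-45.8993/-26.5) (quadrant-adjusted) = 240° = 4π/3
z = 53e^(i*4π/3)


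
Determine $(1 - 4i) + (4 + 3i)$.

(1 + 4) + (-4 + 3)i = 5 - i


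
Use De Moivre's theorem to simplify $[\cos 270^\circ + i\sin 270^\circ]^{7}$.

By De Moivre: z^n = r^n(cos(nθ) + i sin(nθ))
= 1^7(cos(7*270°) + i sin(7*270°))
= 1(cos 90° + i sin 90°)
= i


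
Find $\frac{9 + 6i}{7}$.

Divisor is real, so divide each part by 7:
= 9/7 + (6/7)i


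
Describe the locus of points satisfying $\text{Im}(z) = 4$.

Im(z) = y where z = x + yi; the equation y = 4 is satisfied by all points with that y-coordinate
Locus: Horizontal line y = 4


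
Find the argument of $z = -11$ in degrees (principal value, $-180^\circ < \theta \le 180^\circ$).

b = 0 and a < 0, so z lies on the negative real axis: θ = 180°


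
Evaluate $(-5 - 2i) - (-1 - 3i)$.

(-5 - (-1)) + (-2 - (-3))i = -4 + i


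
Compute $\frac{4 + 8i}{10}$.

Divisor is real, so divide each part by 10:
= 2/5 + (4/5)i


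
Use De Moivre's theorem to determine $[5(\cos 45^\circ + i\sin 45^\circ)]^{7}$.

By De Moivre: z^n = r^n(cos(nθ) + i sin(nθ))
= 5^7(cos(7*45°) + i sin(7*45°))
= 78125(cos 315° + i sin 315°)
= 78125*sqrt(2)/2 - (78125*sqrt(2)/2)i


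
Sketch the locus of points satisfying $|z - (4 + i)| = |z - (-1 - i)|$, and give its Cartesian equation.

|z - z1| = |z - z2| means z is equidistant from z1 and z2,
i.e. the perpendicular bisector of the segment from (4, 1) to (-1, -1) (midpoint (3/2, 0)).
With z = x + yi, square both sides:
(x - 4)^2 + (y - 1)^2 = (x - (-1))^2 + (y - (-1))^2
The x^2 and y^2 terms cancel: -10x + (-4)y = 2 - 17 = -15
Simplify: 10x + 4y = 15
Locus: Perpendicular bisector of the segment from (4, 1) to (-1, -1): the line 10x + 4y = 15


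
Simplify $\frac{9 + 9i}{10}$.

Divisor is real, so divide each part by 10:
= 9/10 + (9/10)i


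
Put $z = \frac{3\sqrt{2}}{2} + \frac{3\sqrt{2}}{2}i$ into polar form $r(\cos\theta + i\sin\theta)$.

r = |z| = sqrt(a^2 + b^2) = sqrt((3*sqrt(2)/2)^2 + (3*sqrt(2)/2)^2) = sqrt(9/2 + 9/2) = sqrt(9) = 3
θ = arctan(b/a) = arctan(2.1213/2.1213) (quadrant-adjusted) = 45°
z = 3(cos 45° + i sin 45°)


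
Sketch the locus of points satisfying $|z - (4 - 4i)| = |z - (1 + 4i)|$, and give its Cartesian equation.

|z - z1| = |z - z2| means z is equidistant from z1 and z2,
i.e. the perpendicular bisector of the segment from (4, -4) to (1, 4) (midpoint (5/2, 0)).
With z = x + yi, square both sides:
(x - 4)^2 + (y - (-4))^2 = (x - 1)^2 + (y - 4)^2
The x^2 and y^2 terms cancel: -6x + 16y = 17 - 32 = -15
Simplify: 6x - 16y = 15
Locus: Perpendicular bisector of the segment from (4, -4) to (1, 4): the line 6x - 16y = 15


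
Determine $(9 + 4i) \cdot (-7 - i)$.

(a1*a2 - b1*b2) + (a1*b2 + b1*a2)i
= (-63 - (-4)) + (-9 + (-28))i
= -59 - 37i


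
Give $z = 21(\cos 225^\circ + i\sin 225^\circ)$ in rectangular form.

a = r cos θ = 21 * -sqrt(2)/2 = -21*sqrt(2)/2
b = r sin θ = 21 * -sqrt(2)/2 = -21*sqrt(2)/2
z = -21*sqrt(2)/2 - (21*sqrt(2)/2)i


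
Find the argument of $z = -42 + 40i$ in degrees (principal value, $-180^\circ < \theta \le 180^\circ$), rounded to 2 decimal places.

θ = arctan(b/a) = arctan(40/-42) (quadrant-adjusted) = 136.40°


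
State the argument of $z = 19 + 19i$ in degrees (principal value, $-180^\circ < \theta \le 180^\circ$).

θ = arctan(b/a) = arctan(19/19) (quadrant-adjusted) = 45°


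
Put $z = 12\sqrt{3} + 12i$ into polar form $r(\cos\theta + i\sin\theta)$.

r = |z| = sqrt(a^2 + b^2) = sqrt((12*sqrt(3))^2 + (12)^2) = sqrt(432 + 144) = sqrt(576) = 24
θ = arctan(b/a) = arctan(12/20.7846) (quadrant-adjusted) = 30°
z = 24(cos 30° + i sin 30°)


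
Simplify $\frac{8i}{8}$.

Divisor is real, so divide each part by 8:
= i
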